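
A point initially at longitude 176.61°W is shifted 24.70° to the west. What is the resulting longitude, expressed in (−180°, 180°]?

158.69°E

Start at -176.61°; shift −24.70° → -201.31°.
-201.31° lies outside (−180°, 180°]; add 360° → +158.69°.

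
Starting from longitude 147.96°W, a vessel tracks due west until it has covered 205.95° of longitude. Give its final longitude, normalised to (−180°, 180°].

6.09°E

Start at -147.96°; shift −205.95° → -353.91°.
-353.91° lies outside (−180°, 180°]; add 360° → +6.09°.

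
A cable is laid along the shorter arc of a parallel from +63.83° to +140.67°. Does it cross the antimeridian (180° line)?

Signed shortest Δλ = ((140.67 − 63.83 + 180) mod 360) − 180 = 76.84°.
Going east by 76.84° from +63.83° reaches +140.67° without touching 180°.

No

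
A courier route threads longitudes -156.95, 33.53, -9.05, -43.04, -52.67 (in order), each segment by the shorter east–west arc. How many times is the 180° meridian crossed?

1

Leg 1: -156.95° → +33.53°, shortest Δλ = -169.52° (west) — crosses 180°.
Leg 2: +33.53° → -9.05°, shortest Δλ = -42.58° (west) — does not cross 180°.
Leg 3: -9.05° → -43.04°, shortest Δλ = -33.99° (west) — does not cross 180°.
Leg 4: -43.04° → -52.67°, shortest Δλ = -9.63° (west) — does not cross 180°.
Total crossings: 1.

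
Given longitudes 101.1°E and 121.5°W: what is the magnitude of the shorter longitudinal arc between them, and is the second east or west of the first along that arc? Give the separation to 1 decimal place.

137.4° east

Raw difference: -121.5 − 101.1 = -222.6°.
Normalise into (−180°, 180°]: -222.6° + 360° = 137.4°.
Positive ⇒ the second point lies to the east; separation 137.4°.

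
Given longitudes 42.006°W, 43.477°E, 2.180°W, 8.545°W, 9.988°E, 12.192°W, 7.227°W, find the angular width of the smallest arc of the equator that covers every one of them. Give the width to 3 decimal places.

85.483°

Sort the longitudes: -42.006°, -12.192°, -8.545°, -7.227°, -2.180°, +9.988°, +43.477°.
Eastward gaps between consecutive values (wrapping around): 29.814°, 3.647°, 1.318°, 5.047°, 12.168°, 33.489°, 274.517°.
Largest gap = 274.517° ⇒ minimal covering band is its complement: 360° − 274.517° = 85.483°.
Band runs from -42.006° eastward to +43.477°.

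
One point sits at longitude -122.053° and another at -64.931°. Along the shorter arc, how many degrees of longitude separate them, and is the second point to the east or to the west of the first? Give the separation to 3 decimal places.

Raw difference: -64.931 − -122.053 = 57.122°.
Normalise into (−180°, 180°]: 57.122° stays 57.122°.
Positive ⇒ the second point lies to the east; separation 57.122°.

57.122° east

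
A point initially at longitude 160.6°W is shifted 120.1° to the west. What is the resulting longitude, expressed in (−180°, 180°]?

Start at -160.6°; shift −120.1° → -280.7°.
-280.7° lies outside (−180°, 180°]; add 360° → +79.3°.

79.3°E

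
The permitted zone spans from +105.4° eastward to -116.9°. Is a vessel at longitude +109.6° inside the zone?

Band width going east from +105.4° to -116.9°: ((-116.9 − 105.4) mod 360) = 137.7°.
Offset of +109.6° east of the west edge: ((109.6 − 105.4) mod 360) = 4.2°.
4.2° ≤ 137.7° ⇒ inside.

Yes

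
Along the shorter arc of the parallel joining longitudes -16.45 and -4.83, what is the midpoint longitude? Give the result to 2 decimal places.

Signed shortest Δλ from -16.45° to -4.83° is +11.62°.
Midpoint longitude = -16.45° + (+11.62°)/2 = -16.45° + 5.81° = -10.64°.

-10.64°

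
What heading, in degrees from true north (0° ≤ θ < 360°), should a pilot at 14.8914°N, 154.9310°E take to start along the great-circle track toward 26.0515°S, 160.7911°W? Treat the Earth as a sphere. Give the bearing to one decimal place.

133.2°

Δλ = -160.7911 − 154.9310 = -315.7221°; wrapped into (−180°, 180°]: 44.2779°.
θ = atan2( sin Δλ · cos φ₂ , cos φ₁ · sin φ₂ − sin φ₁ · cos φ₂ · cos Δλ )
  = atan2(0.62721, -0.58973) = 133.236° → normalised to [0°, 360°): 133.236°.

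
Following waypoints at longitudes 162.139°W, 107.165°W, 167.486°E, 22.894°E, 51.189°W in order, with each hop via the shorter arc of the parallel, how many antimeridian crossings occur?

1

Leg 1: -162.139° → -107.165°, shortest Δλ = 54.974° (east) — does not cross 180°.
Leg 2: -107.165° → +167.486°, shortest Δλ = -85.349° (west) — crosses 180°.
Leg 3: +167.486° → +22.894°, shortest Δλ = -144.592° (west) — does not cross 180°.
Leg 4: +22.894° → -51.189°, shortest Δλ = -74.083° (west) — does not cross 180°.
Total crossings: 1.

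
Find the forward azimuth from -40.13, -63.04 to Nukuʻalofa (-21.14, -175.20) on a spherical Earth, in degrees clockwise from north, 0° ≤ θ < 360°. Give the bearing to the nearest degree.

240°

Δλ = -175.20 − -63.04 = -112.16°.
θ = atan2( sin Δλ · cos φ₂ , cos φ₁ · sin φ₂ − sin φ₁ · cos φ₂ · cos Δλ )
  = atan2(-0.86381, -0.50250) = -120.188° → normalised to [0°, 360°): 239.812°.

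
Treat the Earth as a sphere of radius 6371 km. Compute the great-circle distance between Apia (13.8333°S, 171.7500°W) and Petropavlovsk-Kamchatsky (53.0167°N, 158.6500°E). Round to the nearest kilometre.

Δλ = 158.6500 − -171.7500 = 330.4000°; wrapped into (−180°, 180°]: -29.6000°.
Δφ = 53.0167 − -13.8333 = 66.8500°.
a = sin²(Δφ/2) + cos φ₁ · cos φ₂ · sin²(Δλ/2) = 0.341546.
c = 2·atan2(√a, √(1−a)) = 1.24833 rad → d = 6371·c ≈ 7953.11 km.

7953 km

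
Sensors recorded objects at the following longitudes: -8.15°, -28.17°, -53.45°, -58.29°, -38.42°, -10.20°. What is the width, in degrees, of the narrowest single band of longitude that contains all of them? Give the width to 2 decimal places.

Sort the longitudes: -58.29°, -53.45°, -38.42°, -28.17°, -10.20°, -8.15°.
Eastward gaps between consecutive values (wrapping around): 4.84°, 15.03°, 10.25°, 17.97°, 2.05°, 309.86°.
Largest gap = 309.86° ⇒ minimal covering band is its complement: 360° − 309.86° = 50.14°.
Band runs from -58.29° eastward to -8.15°.

50.14°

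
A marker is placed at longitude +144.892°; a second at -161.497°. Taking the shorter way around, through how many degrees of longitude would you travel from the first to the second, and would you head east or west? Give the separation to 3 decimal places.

53.611° east

Raw difference: -161.497 − 144.892 = -306.389°.
Normalise into (−180°, 180°]: -306.389° + 360° = 53.611°.
Positive ⇒ the second point lies to the east; separation 53.611°.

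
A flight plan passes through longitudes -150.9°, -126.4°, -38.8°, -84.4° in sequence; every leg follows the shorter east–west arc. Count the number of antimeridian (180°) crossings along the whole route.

Leg 1: -150.9° → -126.4°, shortest Δλ = 24.5° (east) — does not cross 180°.
Leg 2: -126.4° → -38.8°, shortest Δλ = 87.6° (east) — does not cross 180°.
Leg 3: -38.8° → -84.4°, shortest Δλ = -45.6° (west) — does not cross 180°.
Total crossings: 0.

0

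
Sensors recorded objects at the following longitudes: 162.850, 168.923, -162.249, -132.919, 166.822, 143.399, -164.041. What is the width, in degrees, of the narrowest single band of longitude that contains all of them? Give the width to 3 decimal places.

Sort the longitudes: -164.041°, -162.249°, -132.919°, +143.399°, +162.850°, +166.822°, +168.923°.
Eastward gaps between consecutive values (wrapping around): 1.792°, 29.330°, 276.318°, 19.451°, 3.972°, 2.101°, 27.036°.
Largest gap = 276.318° ⇒ minimal covering band is its complement: 360° − 276.318° = 83.682°.
Band runs from +143.399° eastward to -132.919°, crossing the antimeridian.

83.682°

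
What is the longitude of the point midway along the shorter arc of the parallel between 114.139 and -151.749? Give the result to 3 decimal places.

+161.195°

Signed shortest Δλ from +114.139° to -151.749° is +94.112°.
Midpoint longitude = +114.139° + (+94.112°)/2 = +114.139° + 47.056° = +161.195°.
(The naïve average (+114.139 + -151.749)/2 = -18.805° is on the wrong side of the globe.)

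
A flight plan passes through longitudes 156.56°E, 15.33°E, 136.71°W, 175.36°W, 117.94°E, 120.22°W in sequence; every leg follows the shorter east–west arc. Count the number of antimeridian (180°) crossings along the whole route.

2

Leg 1: +156.56° → +15.33°, shortest Δλ = -141.23° (west) — does not cross 180°.
Leg 2: +15.33° → -136.71°, shortest Δλ = -152.04° (west) — does not cross 180°.
Leg 3: -136.71° → -175.36°, shortest Δλ = -38.65° (west) — does not cross 180°.
Leg 4: -175.36° → +117.94°, shortest Δλ = -66.7° (west) — crosses 180°.
Leg 5: +117.94° → -120.22°, shortest Δλ = 121.84° (east) — crosses 180°.
Total crossings: 2.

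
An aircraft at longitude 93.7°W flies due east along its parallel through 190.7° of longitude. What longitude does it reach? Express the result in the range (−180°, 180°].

97.0°E

Start at -93.7°; shift +190.7° → +97.0°.
+97.0° already lies in (−180°, 180°].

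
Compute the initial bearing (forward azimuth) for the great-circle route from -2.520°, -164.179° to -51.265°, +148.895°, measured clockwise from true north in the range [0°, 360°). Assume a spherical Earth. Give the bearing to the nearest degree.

Δλ = 148.895 − -164.179 = 313.074°; wrapped into (−180°, 180°]: -46.926°.
θ = atan2( sin Δλ · cos φ₂ , cos φ₁ · sin φ₂ − sin φ₁ · cos φ₂ · cos Δλ )
  = atan2(-0.45707, -0.76051) = -148.994° → normalised to [0°, 360°): 211.006°.

211°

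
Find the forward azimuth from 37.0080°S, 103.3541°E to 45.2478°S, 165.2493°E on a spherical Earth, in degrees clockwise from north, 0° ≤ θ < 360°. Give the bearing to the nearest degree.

Δλ = 165.2493 − 103.3541 = 61.8952°.
θ = atan2( sin Δλ · cos φ₂ , cos φ₁ · sin φ₂ − sin φ₁ · cos φ₂ · cos Δλ )
  = atan2(0.62103, -0.36746) = 120.613° → normalised to [0°, 360°): 120.613°.

121°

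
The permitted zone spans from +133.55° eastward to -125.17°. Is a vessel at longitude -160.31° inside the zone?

Band width going east from +133.55° to -125.17°: ((-125.17 − 133.55) mod 360) = 101.28°.
Offset of -160.31° east of the west edge: ((-160.31 − 133.55) mod 360) = 66.14°.
66.14° ≤ 101.28° ⇒ inside.

Yes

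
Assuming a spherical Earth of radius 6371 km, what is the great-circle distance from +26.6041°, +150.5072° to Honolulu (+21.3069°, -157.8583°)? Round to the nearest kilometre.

5246 km

Δλ = -157.8583 − 150.5072 = -308.3655°; wrapped into (−180°, 180°]: 51.6345°.
Δφ = 21.3069 − 26.6041 = -5.2972°.
a = sin²(Δφ/2) + cos φ₁ · cos φ₂ · sin²(Δλ/2) = 0.160125.
c = 2·atan2(√a, √(1−a)) = 0.82338 rad → d = 6371·c ≈ 5245.72 km.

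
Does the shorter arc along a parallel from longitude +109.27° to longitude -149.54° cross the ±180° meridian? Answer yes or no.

Yes

Naïve |-149.54 − 109.27| = 258.81° > 180°, so the shorter arc goes the other way round — across 180°.
Signed shortest Δλ = ((-149.54 − 109.27 + 180) mod 360) − 180 = 101.19°.
Going east by 101.19° from +109.27° passes through 180° before reaching -149.54°.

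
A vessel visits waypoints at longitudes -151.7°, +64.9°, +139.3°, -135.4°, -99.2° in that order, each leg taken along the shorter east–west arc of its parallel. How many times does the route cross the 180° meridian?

Leg 1: -151.7° → +64.9°, shortest Δλ = -143.4° (west) — crosses 180°.
Leg 2: +64.9° → +139.3°, shortest Δλ = 74.4° (east) — does not cross 180°.
Leg 3: +139.3° → -135.4°, shortest Δλ = 85.3° (east) — crosses 180°.
Leg 4: -135.4° → -99.2°, shortest Δλ = 36.2° (east) — does not cross 180°.
Total crossings: 2.

2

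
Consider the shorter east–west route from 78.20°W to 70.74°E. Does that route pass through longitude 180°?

Signed shortest Δλ = ((70.74 − -78.20 + 180) mod 360) − 180 = 148.94°.
Going east by 148.94° from -78.20° reaches +70.74° without touching 180°.

No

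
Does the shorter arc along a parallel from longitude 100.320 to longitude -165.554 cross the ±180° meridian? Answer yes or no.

Naïve |-165.554 − 100.320| = 265.874° > 180°, so the shorter arc goes the other way round — across 180°.
Signed shortest Δλ = ((-165.554 − 100.320 + 180) mod 360) − 180 = 94.126°.
Going east by 94.126° from +100.320° passes through 180° before reaching -165.554°.

Yes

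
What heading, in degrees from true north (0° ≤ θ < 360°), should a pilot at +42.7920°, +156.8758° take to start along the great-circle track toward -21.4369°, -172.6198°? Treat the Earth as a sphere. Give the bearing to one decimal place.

149.8°

Δλ = -172.6198 − 156.8758 = -329.4956°; wrapped into (−180°, 180°]: 30.5044°.
θ = atan2( sin Δλ · cos φ₂ , cos φ₁ · sin φ₂ − sin φ₁ · cos φ₂ · cos Δλ )
  = atan2(0.47249, -0.81302) = 149.837° → normalised to [0°, 360°): 149.837°.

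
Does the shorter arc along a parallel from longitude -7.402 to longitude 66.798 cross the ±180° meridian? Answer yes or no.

No

Signed shortest Δλ = ((66.798 − -7.402 + 180) mod 360) − 180 = 74.2°.
Going east by 74.2° from -7.402° reaches +66.798° without touching 180°.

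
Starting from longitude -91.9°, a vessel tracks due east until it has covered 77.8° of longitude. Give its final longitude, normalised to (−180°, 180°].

-14.1°

Start at -91.9°; shift +77.8° → -14.1°.
-14.1° already lies in (−180°, 180°].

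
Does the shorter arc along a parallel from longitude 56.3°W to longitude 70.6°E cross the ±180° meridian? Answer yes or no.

No

Signed shortest Δλ = ((70.6 − -56.3 + 180) mod 360) − 180 = 126.9°.
Going east by 126.9° from -56.3° reaches +70.6° without touching 180°.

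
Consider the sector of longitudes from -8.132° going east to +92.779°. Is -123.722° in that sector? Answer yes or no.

Band width going east from -8.132° to +92.779°: ((92.779 − -8.132) mod 360) = 100.911°.
Offset of -123.722° east of the west edge: ((-123.722 − -8.132) mod 360) = 244.410°.
244.410° > 100.911° ⇒ outside.

No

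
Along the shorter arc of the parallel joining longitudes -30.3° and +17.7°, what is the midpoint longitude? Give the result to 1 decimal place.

Signed shortest Δλ from -30.3° to +17.7° is +48.0°.
Midpoint longitude = -30.3° + (+48.0°)/2 = -30.3° + 24.0° = -6.3°.

-6.3°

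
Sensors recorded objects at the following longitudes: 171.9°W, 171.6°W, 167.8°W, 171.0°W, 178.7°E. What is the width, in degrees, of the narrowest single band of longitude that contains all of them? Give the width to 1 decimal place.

13.5°

Sort the longitudes: -171.9°, -171.6°, -171.0°, -167.8°, +178.7°.
Eastward gaps between consecutive values (wrapping around): 0.3°, 0.6°, 3.2°, 346.5°, 9.4°.
Largest gap = 346.5° ⇒ minimal covering band is its complement: 360° − 346.5° = 13.5°.
Band runs from +178.7° eastward to -167.8°, crossing the antimeridian.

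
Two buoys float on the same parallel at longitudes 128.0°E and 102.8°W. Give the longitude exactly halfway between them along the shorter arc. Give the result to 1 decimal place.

Signed shortest Δλ from +128.0° to -102.8° is +129.2°.
Midpoint longitude = +128.0° + (+129.2°)/2 = +128.0° + 64.6° = +192.6°.
Normalise into (−180°, 180°]: -167.4°.
(The naïve average (+128.0 + -102.8)/2 = 12.6° is on the wrong side of the globe.)

167.4°W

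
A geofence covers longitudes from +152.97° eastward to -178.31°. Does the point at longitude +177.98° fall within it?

Yes

Band width going east from +152.97° to -178.31°: ((-178.31 − 152.97) mod 360) = 28.72°.
Offset of +177.98° east of the west edge: ((177.98 − 152.97) mod 360) = 25.01°.
25.01° ≤ 28.72° ⇒ inside.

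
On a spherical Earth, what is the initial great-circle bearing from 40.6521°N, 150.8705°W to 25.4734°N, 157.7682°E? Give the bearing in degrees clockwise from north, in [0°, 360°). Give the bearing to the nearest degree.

267°

Δλ = 157.7682 − -150.8705 = 308.6387°; wrapped into (−180°, 180°]: -51.3613°.
θ = atan2( sin Δλ · cos φ₂ , cos φ₁ · sin φ₂ − sin φ₁ · cos φ₂ · cos Δλ )
  = atan2(-0.70516, -0.04093) = -93.322° → normalised to [0°, 360°): 266.678°.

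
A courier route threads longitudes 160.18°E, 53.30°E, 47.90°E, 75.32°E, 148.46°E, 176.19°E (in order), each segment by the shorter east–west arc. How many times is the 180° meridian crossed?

0

Leg 1: +160.18° → +53.30°, shortest Δλ = -106.88° (west) — does not cross 180°.
Leg 2: +53.30° → +47.90°, shortest Δλ = -5.4° (west) — does not cross 180°.
Leg 3: +47.90° → +75.32°, shortest Δλ = 27.42° (east) — does not cross 180°.
Leg 4: +75.32° → +148.46°, shortest Δλ = 73.14° (east) — does not cross 180°.
Leg 5: +148.46° → +176.19°, shortest Δλ = 27.73° (east) — does not cross 180°.
Total crossings: 0.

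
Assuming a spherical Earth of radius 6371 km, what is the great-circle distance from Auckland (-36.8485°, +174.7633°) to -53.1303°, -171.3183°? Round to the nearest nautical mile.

Δλ = -171.3183 − 174.7633 = -346.0816°; wrapped into (−180°, 180°]: 13.9184°.
Δφ = -53.1303 − -36.8485 = -16.2818°.
a = sin²(Δφ/2) + cos φ₁ · cos φ₂ · sin²(Δλ/2) = 0.027101.
c = 2·atan2(√a, √(1−a)) = 0.33076 rad → d = 6371·c ≈ 2107.24 km ≈ 1137.82 nmi.

1138 nmi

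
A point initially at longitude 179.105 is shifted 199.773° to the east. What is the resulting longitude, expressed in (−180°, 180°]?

+18.878°

Start at +179.105°; shift +199.773° → +378.878°.
+378.878° lies outside (−180°, 180°]; subtract 360° → +18.878°.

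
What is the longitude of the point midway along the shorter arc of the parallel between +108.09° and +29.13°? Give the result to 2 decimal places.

Signed shortest Δλ from +108.09° to +29.13° is -78.96°.
Midpoint longitude = +108.09° + (-78.96°)/2 = +108.09° − 39.48° = +68.61°.

+68.61°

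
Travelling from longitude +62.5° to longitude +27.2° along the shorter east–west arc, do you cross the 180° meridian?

No

Signed shortest Δλ = ((27.2 − 62.5 + 180) mod 360) − 180 = -35.3°.
Going west by 35.3° from +62.5° reaches +27.2° without touching 180°.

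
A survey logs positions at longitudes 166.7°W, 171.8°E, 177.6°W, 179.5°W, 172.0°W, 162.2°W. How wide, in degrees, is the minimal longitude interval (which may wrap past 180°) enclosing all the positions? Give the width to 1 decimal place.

Sort the longitudes: -179.5°, -177.6°, -172.0°, -166.7°, -162.2°, +171.8°.
Eastward gaps between consecutive values (wrapping around): 1.9°, 5.6°, 5.3°, 4.5°, 334.0°, 8.7°.
Largest gap = 334.0° ⇒ minimal covering band is its complement: 360° − 334.0° = 26.0°.
Band runs from +171.8° eastward to -162.2°, crossing the antimeridian.

26.0°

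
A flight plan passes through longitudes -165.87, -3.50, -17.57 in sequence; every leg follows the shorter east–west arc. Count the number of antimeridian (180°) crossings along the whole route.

Leg 1: -165.87° → -3.50°, shortest Δλ = 162.37° (east) — does not cross 180°.
Leg 2: -3.50° → -17.57°, shortest Δλ = -14.07° (west) — does not cross 180°.
Total crossings: 0.

0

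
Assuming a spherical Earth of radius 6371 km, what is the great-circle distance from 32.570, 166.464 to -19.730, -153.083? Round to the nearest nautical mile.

3905 nmi

Δλ = -153.083 − 166.464 = -319.547°; wrapped into (−180°, 180°]: 40.453°.
Δφ = -19.730 − 32.570 = -52.300°.
a = sin²(Δφ/2) + cos φ₁ · cos φ₂ · sin²(Δλ/2) = 0.289056.
c = 2·atan2(√a, √(1−a)) = 1.13527 rad → d = 6371·c ≈ 7232.80 km ≈ 3905.40 nmi.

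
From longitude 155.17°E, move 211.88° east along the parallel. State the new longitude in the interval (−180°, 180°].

Start at +155.17°; shift +211.88° → +367.05°.
+367.05° lies outside (−180°, 180°]; subtract 360° → +7.05°.

7.05°E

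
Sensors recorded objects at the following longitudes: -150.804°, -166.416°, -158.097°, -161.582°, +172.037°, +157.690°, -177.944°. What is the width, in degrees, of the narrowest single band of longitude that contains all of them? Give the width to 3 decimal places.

51.506°

Sort the longitudes: -177.944°, -166.416°, -161.582°, -158.097°, -150.804°, +157.690°, +172.037°.
Eastward gaps between consecutive values (wrapping around): 11.528°, 4.834°, 3.485°, 7.293°, 308.494°, 14.347°, 10.019°.
Largest gap = 308.494° ⇒ minimal covering band is its complement: 360° − 308.494° = 51.506°.
Band runs from +157.690° eastward to -150.804°, crossing the antimeridian.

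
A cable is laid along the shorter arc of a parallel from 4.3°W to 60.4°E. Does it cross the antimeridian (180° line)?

Signed shortest Δλ = ((60.4 − -4.3 + 180) mod 360) − 180 = 64.7°.
Going east by 64.7° from -4.3° reaches +60.4° without touching 180°.

No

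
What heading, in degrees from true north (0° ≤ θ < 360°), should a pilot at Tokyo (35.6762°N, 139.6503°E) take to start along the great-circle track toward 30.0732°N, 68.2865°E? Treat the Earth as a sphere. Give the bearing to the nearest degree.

287°

Δλ = 68.2865 − 139.6503 = -71.3638°.
θ = atan2( sin Δλ · cos φ₂ , cos φ₁ · sin φ₂ − sin φ₁ · cos φ₂ · cos Δλ )
  = atan2(-0.82001, 0.24578) = -73.315° → normalised to [0°, 360°): 286.685°.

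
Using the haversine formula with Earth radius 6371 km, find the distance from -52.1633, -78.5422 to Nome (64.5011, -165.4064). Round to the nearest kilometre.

14933 km

Δλ = -165.4064 − -78.5422 = -86.8642°.
Δφ = 64.5011 − -52.1633 = 116.6644°.
a = sin²(Δφ/2) + cos φ₁ · cos φ₂ · sin²(Δλ/2) = 0.849194.
c = 2·atan2(√a, √(1−a)) = 2.34394 rad → d = 6371·c ≈ 14933.24 km.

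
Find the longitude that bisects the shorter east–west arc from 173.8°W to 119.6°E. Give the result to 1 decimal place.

Signed shortest Δλ from -173.8° to +119.6° is -66.6°.
Midpoint longitude = -173.8° + (-66.6°)/2 = -173.8° − 33.3° = -207.1°.
Normalise into (−180°, 180°]: +152.9°.
(The naïve average (-173.8 + +119.6)/2 = -27.1° is on the wrong side of the globe.)

152.9°E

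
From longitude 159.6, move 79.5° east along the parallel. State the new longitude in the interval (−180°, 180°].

-120.9°

Start at +159.6°; shift +79.5° → +239.1°.
+239.1° lies outside (−180°, 180°]; subtract 360° → -120.9°.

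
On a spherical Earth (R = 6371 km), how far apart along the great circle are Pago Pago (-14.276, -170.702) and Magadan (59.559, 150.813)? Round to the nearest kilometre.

8908 km

Δλ = 150.813 − -170.702 = 321.515°; wrapped into (−180°, 180°]: -38.485°.
Δφ = 59.559 − -14.276 = 73.835°.
a = sin²(Δφ/2) + cos φ₁ · cos φ₂ · sin²(Δλ/2) = 0.414128.
c = 2·atan2(√a, √(1−a)) = 1.39820 rad → d = 6371·c ≈ 8907.91 km.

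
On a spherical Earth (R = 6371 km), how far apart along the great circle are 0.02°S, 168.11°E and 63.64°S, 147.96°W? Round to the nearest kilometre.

7932 km

Δλ = -147.96 − 168.11 = -316.07°; wrapped into (−180°, 180°]: 43.93°.
Δφ = -63.64 − -0.02 = -63.62°.
a = sin²(Δφ/2) + cos φ₁ · cos φ₂ · sin²(Δλ/2) = 0.339958.
c = 2·atan2(√a, √(1−a)) = 1.24498 rad → d = 6371·c ≈ 7931.76 km.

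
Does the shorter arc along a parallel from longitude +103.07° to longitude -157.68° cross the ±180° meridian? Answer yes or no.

Yes

Naïve |-157.68 − 103.07| = 260.75° > 180°, so the shorter arc goes the other way round — across 180°.
Signed shortest Δλ = ((-157.68 − 103.07 + 180) mod 360) − 180 = 99.25°.
Going east by 99.25° from +103.07° passes through 180° before reaching -157.68°.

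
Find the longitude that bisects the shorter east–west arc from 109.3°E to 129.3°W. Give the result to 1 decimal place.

Signed shortest Δλ from +109.3° to -129.3° is +121.4°.
Midpoint longitude = +109.3° + (+121.4°)/2 = +109.3° + 60.7° = +170.0°.
(The naïve average (+109.3 + -129.3)/2 = -10.0° is on the wrong side of the globe.)

170.0°E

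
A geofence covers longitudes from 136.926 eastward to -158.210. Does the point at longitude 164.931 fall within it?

Yes

Band width going east from +136.926° to -158.210°: ((-158.210 − 136.926) mod 360) = 64.864°.
Offset of +164.931° east of the west edge: ((164.931 − 136.926) mod 360) = 28.005°.
28.005° ≤ 64.864° ⇒ inside.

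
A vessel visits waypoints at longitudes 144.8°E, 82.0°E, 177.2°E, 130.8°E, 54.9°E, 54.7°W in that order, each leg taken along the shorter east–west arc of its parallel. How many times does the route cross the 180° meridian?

0

Leg 1: +144.8° → +82.0°, shortest Δλ = -62.8° (west) — does not cross 180°.
Leg 2: +82.0° → +177.2°, shortest Δλ = 95.2° (east) — does not cross 180°.
Leg 3: +177.2° → +130.8°, shortest Δλ = -46.4° (west) — does not cross 180°.
Leg 4: +130.8° → +54.9°, shortest Δλ = -75.9° (west) — does not cross 180°.
Leg 5: +54.9° → -54.7°, shortest Δλ = -109.6° (west) — does not cross 180°.
Total crossings: 0.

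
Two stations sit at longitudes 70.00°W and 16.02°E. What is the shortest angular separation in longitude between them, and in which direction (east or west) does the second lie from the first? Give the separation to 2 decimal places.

86.02° east

Raw difference: 16.02 − -70.00 = 86.02°.
Normalise into (−180°, 180°]: 86.02° stays 86.02°.
Positive ⇒ the second point lies to the east; separation 86.02°.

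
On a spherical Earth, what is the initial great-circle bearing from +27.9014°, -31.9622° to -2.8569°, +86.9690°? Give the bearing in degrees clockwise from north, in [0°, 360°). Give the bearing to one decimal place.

Δλ = 86.9690 − -31.9622 = 118.9312°.
θ = atan2( sin Δλ · cos φ₂ , cos φ₁ · sin φ₂ − sin φ₁ · cos φ₂ · cos Δλ )
  = atan2(0.87411, 0.18205) = 78.236° → normalised to [0°, 360°): 78.236°.

78.2°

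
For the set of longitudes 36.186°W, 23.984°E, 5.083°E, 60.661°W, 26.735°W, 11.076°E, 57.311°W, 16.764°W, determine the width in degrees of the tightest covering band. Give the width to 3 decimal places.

Sort the longitudes: -60.661°, -57.311°, -36.186°, -26.735°, -16.764°, +5.083°, +11.076°, +23.984°.
Eastward gaps between consecutive values (wrapping around): 3.350°, 21.125°, 9.451°, 9.971°, 21.847°, 5.993°, 12.908°, 275.355°.
Largest gap = 275.355° ⇒ minimal covering band is its complement: 360° − 275.355° = 84.645°.
Band runs from -60.661° eastward to +23.984°.

84.645°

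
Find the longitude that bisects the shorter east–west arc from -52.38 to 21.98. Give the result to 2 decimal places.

Signed shortest Δλ from -52.38° to +21.98° is +74.36°.
Midpoint longitude = -52.38° + (+74.36°)/2 = -52.38° + 37.18° = -15.20°.

-15.20°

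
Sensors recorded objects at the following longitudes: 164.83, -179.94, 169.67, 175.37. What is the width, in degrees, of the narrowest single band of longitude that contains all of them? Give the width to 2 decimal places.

15.23°

Sort the longitudes: -179.94°, +164.83°, +169.67°, +175.37°.
Eastward gaps between consecutive values (wrapping around): 344.77°, 4.84°, 5.70°, 4.69°.
Largest gap = 344.77° ⇒ minimal covering band is its complement: 360° − 344.77° = 15.23°.
Band runs from +164.83° eastward to -179.94°, crossing the antimeridian.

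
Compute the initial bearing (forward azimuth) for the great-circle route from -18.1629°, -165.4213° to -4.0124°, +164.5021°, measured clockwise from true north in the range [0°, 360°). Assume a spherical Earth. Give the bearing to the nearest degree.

292°

Δλ = 164.5021 − -165.4213 = 329.9234°; wrapped into (−180°, 180°]: -30.0766°.
θ = atan2( sin Δλ · cos φ₂ , cos φ₁ · sin φ₂ − sin φ₁ · cos φ₂ · cos Δλ )
  = atan2(-0.49993, 0.20260) = -67.939° → normalised to [0°, 360°): 292.061°.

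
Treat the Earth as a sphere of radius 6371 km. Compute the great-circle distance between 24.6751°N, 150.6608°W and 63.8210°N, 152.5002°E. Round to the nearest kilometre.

5956 km

Δλ = 152.5002 − -150.6608 = 303.1610°; wrapped into (−180°, 180°]: -56.8390°.
Δφ = 63.8210 − 24.6751 = 39.1459°.
a = sin²(Δφ/2) + cos φ₁ · cos φ₂ · sin²(Δλ/2) = 0.203033.
c = 2·atan2(√a, √(1−a)) = 0.93486 rad → d = 6371·c ≈ 5955.97 km.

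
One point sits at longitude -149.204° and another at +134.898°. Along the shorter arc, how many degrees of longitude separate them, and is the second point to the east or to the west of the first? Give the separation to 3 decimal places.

Raw difference: 134.898 − -149.204 = 284.102°.
Normalise into (−180°, 180°]: 284.102° − 360° = -75.898°.
Negative ⇒ the second point lies to the west; separation 75.898°.

75.898° west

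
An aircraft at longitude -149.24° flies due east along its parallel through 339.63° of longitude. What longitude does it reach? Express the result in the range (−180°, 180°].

-169.61°

Start at -149.24°; shift +339.63° → +190.39°.
+190.39° lies outside (−180°, 180°]; subtract 360° → -169.61°.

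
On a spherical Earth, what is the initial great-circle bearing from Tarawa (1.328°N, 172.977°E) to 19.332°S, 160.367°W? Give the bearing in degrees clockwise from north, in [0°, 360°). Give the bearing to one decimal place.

Δλ = -160.367 − 172.977 = -333.344°; wrapped into (−180°, 180°]: 26.656°.
θ = atan2( sin Δλ · cos φ₂ , cos φ₁ · sin φ₂ − sin φ₁ · cos φ₂ · cos Δλ )
  = atan2(0.42334, -0.35050) = 129.623° → normalised to [0°, 360°): 129.623°.

129.6°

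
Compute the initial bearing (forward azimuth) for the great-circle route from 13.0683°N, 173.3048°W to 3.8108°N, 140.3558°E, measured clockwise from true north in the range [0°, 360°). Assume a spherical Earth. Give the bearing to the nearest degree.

263°

Δλ = 140.3558 − -173.3048 = 313.6606°; wrapped into (−180°, 180°]: -46.3394°.
θ = atan2( sin Δλ · cos φ₂ , cos φ₁ · sin φ₂ − sin φ₁ · cos φ₂ · cos Δλ )
  = atan2(-0.72184, -0.09102) = -97.187° → normalised to [0°, 360°): 262.813°.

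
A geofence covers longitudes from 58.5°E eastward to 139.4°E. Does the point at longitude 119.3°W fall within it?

Band width going east from +58.5° to +139.4°: ((139.4 − 58.5) mod 360) = 80.9°.
Offset of -119.3° east of the west edge: ((-119.3 − 58.5) mod 360) = 182.2°.
182.2° > 80.9° ⇒ outside.

No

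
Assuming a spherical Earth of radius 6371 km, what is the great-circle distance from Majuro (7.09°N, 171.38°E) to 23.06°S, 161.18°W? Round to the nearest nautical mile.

Δλ = -161.18 − 171.38 = -332.56°; wrapped into (−180°, 180°]: 27.44°.
Δφ = -23.06 − 7.09 = -30.15°.
a = sin²(Δφ/2) + cos φ₁ · cos φ₂ · sin²(Δλ/2) = 0.119006.
c = 2·atan2(√a, √(1−a)) = 0.70442 rad → d = 6371·c ≈ 4487.85 km ≈ 2423.24 nmi.

2423 nmi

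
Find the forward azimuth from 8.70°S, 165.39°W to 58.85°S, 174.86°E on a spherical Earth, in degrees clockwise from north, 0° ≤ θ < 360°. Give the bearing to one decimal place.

Δλ = 174.86 − -165.39 = 340.25°; wrapped into (−180°, 180°]: -19.75°.
θ = atan2( sin Δλ · cos φ₂ , cos φ₁ · sin φ₂ − sin φ₁ · cos φ₂ · cos Δλ )
  = atan2(-0.17480, -0.77233) = -167.247° → normalised to [0°, 360°): 192.753°.

192.8°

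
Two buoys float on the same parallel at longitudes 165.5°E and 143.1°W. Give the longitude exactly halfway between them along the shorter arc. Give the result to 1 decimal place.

168.8°W

Signed shortest Δλ from +165.5° to -143.1° is +51.4°.
Midpoint longitude = +165.5° + (+51.4°)/2 = +165.5° + 25.7° = +191.2°.
Normalise into (−180°, 180°]: -168.8°.
(The naïve average (+165.5 + -143.1)/2 = 11.2° is on the wrong side of the globe.)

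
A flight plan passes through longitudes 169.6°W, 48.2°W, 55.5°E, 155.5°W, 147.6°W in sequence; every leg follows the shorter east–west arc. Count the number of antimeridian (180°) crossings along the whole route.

1

Leg 1: -169.6° → -48.2°, shortest Δλ = 121.4° (east) — does not cross 180°.
Leg 2: -48.2° → +55.5°, shortest Δλ = 103.7° (east) — does not cross 180°.
Leg 3: +55.5° → -155.5°, shortest Δλ = 149.0° (east) — crosses 180°.
Leg 4: -155.5° → -147.6°, shortest Δλ = 7.9° (east) — does not cross 180°.
Total crossings: 1.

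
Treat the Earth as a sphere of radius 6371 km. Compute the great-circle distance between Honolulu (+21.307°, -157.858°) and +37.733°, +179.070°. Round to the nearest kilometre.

2870 km

Δλ = 179.070 − -157.858 = 336.928°; wrapped into (−180°, 180°]: -23.072°.
Δφ = 37.733 − 21.307 = 16.426°.
a = sin²(Δφ/2) + cos φ₁ · cos φ₂ · sin²(Δλ/2) = 0.049875.
c = 2·atan2(√a, √(1−a)) = 0.45045 rad → d = 6371·c ≈ 2869.83 km.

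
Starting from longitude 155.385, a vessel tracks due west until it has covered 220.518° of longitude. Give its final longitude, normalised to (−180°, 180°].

-65.133°

Start at +155.385°; shift −220.518° → -65.133°.
-65.133° already lies in (−180°, 180°].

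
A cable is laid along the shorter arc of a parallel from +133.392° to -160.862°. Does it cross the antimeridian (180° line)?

Yes

Naïve |-160.862 − 133.392| = 294.254° > 180°, so the shorter arc goes the other way round — across 180°.
Signed shortest Δλ = ((-160.862 − 133.392 + 180) mod 360) − 180 = 65.746°.
Going east by 65.746° from +133.392° passes through 180° before reaching -160.862°.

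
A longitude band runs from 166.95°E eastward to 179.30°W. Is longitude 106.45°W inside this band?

Band width going east from +166.95° to -179.30°: ((-179.30 − 166.95) mod 360) = 13.75°.
Offset of -106.45° east of the west edge: ((-106.45 − 166.95) mod 360) = 86.60°.
86.60° > 13.75° ⇒ outside.

No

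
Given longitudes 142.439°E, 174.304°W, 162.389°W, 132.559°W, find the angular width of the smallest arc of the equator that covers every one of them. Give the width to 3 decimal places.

Sort the longitudes: -174.304°, -162.389°, -132.559°, +142.439°.
Eastward gaps between consecutive values (wrapping around): 11.915°, 29.830°, 274.998°, 43.257°.
Largest gap = 274.998° ⇒ minimal covering band is its complement: 360° − 274.998° = 85.002°.
Band runs from +142.439° eastward to -132.559°, crossing the antimeridian.

85.002°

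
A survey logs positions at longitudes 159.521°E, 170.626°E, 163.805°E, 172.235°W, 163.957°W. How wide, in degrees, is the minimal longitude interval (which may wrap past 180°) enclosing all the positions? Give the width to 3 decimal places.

36.522°

Sort the longitudes: -172.235°, -163.957°, +159.521°, +163.805°, +170.626°.
Eastward gaps between consecutive values (wrapping around): 8.278°, 323.478°, 4.284°, 6.821°, 17.139°.
Largest gap = 323.478° ⇒ minimal covering band is its complement: 360° − 323.478° = 36.522°.
Band runs from +159.521° eastward to -163.957°, crossing the antimeridian.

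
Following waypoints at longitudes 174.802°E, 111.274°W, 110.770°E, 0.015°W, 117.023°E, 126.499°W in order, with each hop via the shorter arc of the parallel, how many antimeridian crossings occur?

3

Leg 1: +174.802° → -111.274°, shortest Δλ = 73.924° (east) — crosses 180°.
Leg 2: -111.274° → +110.770°, shortest Δλ = -137.956° (west) — crosses 180°.
Leg 3: +110.770° → -0.015°, shortest Δλ = -110.785° (west) — does not cross 180°.
Leg 4: -0.015° → +117.023°, shortest Δλ = 117.038° (east) — does not cross 180°.
Leg 5: +117.023° → -126.499°, shortest Δλ = 116.478° (east) — crosses 180°.
Total crossings: 3.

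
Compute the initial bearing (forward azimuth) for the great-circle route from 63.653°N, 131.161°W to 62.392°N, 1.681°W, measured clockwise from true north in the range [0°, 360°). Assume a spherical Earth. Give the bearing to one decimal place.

Δλ = -1.681 − -131.161 = 129.480°.
θ = atan2( sin Δλ · cos φ₂ , cos φ₁ · sin φ₂ − sin φ₁ · cos φ₂ · cos Δλ )
  = atan2(0.35769, 0.65731) = 28.554° → normalised to [0°, 360°): 28.554°.

28.6°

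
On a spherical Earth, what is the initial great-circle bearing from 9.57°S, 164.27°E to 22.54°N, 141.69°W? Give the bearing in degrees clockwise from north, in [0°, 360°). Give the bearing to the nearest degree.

58°

Δλ = -141.69 − 164.27 = -305.96°; wrapped into (−180°, 180°]: 54.04°.
θ = atan2( sin Δλ · cos φ₂ , cos φ₁ · sin φ₂ − sin φ₁ · cos φ₂ · cos Δλ )
  = atan2(0.74760, 0.46816) = 57.944° → normalised to [0°, 360°): 57.944°.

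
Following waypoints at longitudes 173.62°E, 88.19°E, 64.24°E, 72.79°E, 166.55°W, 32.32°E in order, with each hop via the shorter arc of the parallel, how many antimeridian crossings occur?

Leg 1: +173.62° → +88.19°, shortest Δλ = -85.43° (west) — does not cross 180°.
Leg 2: +88.19° → +64.24°, shortest Δλ = -23.95° (west) — does not cross 180°.
Leg 3: +64.24° → +72.79°, shortest Δλ = 8.55° (east) — does not cross 180°.
Leg 4: +72.79° → -166.55°, shortest Δλ = 120.66° (east) — crosses 180°.
Leg 5: -166.55° → +32.32°, shortest Δλ = -161.13° (west) — crosses 180°.
Total crossings: 2.

2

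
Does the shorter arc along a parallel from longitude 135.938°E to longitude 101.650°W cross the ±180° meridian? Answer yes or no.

Naïve |-101.650 − 135.938| = 237.588° > 180°, so the shorter arc goes the other way round — across 180°.
Signed shortest Δλ = ((-101.650 − 135.938 + 180) mod 360) − 180 = 122.412°.
Going east by 122.412° from +135.938° passes through 180° before reaching -101.650°.

Yes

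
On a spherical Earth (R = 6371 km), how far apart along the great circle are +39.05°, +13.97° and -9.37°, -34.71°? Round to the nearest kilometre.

7362 km

Δλ = -34.71 − 13.97 = -48.68°.
Δφ = -9.37 − 39.05 = -48.42°.
a = sin²(Δφ/2) + cos φ₁ · cos φ₂ · sin²(Δλ/2) = 0.298326.
c = 2·atan2(√a, √(1−a)) = 1.15562 rad → d = 6371·c ≈ 7362.48 km.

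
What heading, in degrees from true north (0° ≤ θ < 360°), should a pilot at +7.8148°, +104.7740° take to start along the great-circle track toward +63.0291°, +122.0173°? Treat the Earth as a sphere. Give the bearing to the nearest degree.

9°

Δλ = 122.0173 − 104.7740 = 17.2433°.
θ = atan2( sin Δλ · cos φ₂ , cos φ₁ · sin φ₂ − sin φ₁ · cos φ₂ · cos Δλ )
  = atan2(0.13444, 0.82406) = 9.266° → normalised to [0°, 360°): 9.266°.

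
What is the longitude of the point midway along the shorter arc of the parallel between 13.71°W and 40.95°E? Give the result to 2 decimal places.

13.62°E

Signed shortest Δλ from -13.71° to +40.95° is +54.66°.
Midpoint longitude = -13.71° + (+54.66°)/2 = -13.71° + 27.33° = +13.62°.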